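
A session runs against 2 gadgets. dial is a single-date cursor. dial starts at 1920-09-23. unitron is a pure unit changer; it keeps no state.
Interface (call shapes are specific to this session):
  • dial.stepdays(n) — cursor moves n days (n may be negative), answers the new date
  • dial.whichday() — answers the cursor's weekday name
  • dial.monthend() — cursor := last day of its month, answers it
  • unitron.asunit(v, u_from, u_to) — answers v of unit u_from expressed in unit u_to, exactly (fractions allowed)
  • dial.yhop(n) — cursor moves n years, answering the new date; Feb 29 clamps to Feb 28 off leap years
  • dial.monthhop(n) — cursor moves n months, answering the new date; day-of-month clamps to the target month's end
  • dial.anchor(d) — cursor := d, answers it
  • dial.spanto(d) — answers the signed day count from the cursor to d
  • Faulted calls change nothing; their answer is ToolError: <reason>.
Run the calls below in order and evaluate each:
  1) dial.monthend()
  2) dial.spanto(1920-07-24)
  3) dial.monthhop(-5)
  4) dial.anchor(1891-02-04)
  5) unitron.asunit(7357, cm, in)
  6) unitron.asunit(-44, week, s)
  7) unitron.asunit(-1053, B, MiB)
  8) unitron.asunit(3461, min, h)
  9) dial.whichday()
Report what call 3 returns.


[in] monthend
= 1920-09-30
[in] spanto d: 1920-07-24
= -68
[in] monthhop n: -5
= 1920-04-30
[in] anchor d: 1891-02-04
= 1891-02-04
[in] asunit v: 7357 u_from: cm u_to: in
= 367850/127
[in] asunit v: -44 u_from: week u_to: s
= -26611200
[in] asunit v: -1053 u_from: B u_to: MiB
= -1053/1048576
[in] asunit v: 3461 u_from: min u_to: h
= 3461/60
[in] whichday
= Wednesday

Answer: 1920-04-30


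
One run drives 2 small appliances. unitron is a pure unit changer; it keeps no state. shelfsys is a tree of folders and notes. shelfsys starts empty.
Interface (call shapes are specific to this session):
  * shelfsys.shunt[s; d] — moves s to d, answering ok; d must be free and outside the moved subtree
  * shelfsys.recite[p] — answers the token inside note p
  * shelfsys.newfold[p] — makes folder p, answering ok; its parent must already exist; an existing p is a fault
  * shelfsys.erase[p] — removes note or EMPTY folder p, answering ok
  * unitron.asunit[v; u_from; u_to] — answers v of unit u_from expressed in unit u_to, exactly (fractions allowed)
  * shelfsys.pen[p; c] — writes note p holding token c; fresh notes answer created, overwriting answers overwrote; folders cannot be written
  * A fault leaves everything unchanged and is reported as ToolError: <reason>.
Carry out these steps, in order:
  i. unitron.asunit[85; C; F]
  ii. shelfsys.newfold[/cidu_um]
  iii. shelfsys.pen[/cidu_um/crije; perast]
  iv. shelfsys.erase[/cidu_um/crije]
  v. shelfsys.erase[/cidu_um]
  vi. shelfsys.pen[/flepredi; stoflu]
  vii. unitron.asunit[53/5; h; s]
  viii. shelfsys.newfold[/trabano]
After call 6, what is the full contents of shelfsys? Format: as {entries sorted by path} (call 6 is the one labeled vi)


Calling asunit passing v→85, u_from→C, u_to→F, and observe 185.
Now I run newfold passing p→/cidu_um, and observe ok.
I run pen passing p→/cidu_um/crije, c→perast, and get created.
Calling erase passing p→/cidu_um/crije: ok.
I use erase passing p→/cidu_um, which returns ok.
I run pen passing p→/flepredi, c→stoflu, which returns created.
Invoking asunit passing v→53/5, u_from→h, u_to→s: 38160.
I run newfold passing p→/trabano, → ok.

Answer: {flepredi=stoflu}


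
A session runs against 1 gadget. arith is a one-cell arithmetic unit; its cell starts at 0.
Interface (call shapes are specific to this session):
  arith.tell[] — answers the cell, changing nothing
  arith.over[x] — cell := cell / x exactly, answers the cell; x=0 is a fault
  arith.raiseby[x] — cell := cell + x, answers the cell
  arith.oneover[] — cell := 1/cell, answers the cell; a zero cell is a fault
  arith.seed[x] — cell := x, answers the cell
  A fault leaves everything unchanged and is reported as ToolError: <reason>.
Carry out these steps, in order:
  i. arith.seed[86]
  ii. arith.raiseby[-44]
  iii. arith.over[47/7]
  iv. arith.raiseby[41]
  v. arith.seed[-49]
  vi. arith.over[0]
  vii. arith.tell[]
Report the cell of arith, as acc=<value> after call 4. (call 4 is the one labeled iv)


I call seed passing x='86', and see 86.
I try raiseby passing x='-44', yielding 42.
Calling over passing x='47/7', and see 294/47.
I invoke raiseby passing x='41', which returns 2221/47.
Using seed passing x='-49': -49.
Invoking over passing x='0', → ToolError: division by zero.
Invoking tell(), giving -49.

Answer: acc=2221/47


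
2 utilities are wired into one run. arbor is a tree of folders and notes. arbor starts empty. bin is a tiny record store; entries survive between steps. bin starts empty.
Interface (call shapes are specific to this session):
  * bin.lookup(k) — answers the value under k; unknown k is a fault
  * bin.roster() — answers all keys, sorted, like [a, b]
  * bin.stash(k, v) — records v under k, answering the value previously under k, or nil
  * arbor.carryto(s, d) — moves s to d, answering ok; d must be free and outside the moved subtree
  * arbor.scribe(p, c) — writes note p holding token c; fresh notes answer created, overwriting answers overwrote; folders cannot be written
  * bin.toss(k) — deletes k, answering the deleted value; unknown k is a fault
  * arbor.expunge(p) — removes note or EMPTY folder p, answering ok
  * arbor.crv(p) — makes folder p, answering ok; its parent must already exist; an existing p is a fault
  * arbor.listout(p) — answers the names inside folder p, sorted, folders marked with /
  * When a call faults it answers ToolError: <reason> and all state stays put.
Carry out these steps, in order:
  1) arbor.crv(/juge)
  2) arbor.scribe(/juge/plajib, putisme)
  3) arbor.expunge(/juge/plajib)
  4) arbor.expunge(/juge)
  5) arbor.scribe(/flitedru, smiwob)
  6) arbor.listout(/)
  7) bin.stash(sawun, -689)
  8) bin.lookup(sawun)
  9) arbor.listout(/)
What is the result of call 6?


>>> crv p='/juge'
= ok
>>> scribe p='/juge/plajib' c='putisme'
= created
>>> expunge p='/juge/plajib'
= ok
>>> expunge p='/juge'
= ok
>>> scribe p='/flitedru' c='smiwob'
= created
>>> listout p='/'
= [flitedru]
>>> stash k='sawun' v='-689'
= nil
>>> lookup k='sawun'
= -689
>>> listout p='/'
= [flitedru]

Answer: [flitedru]


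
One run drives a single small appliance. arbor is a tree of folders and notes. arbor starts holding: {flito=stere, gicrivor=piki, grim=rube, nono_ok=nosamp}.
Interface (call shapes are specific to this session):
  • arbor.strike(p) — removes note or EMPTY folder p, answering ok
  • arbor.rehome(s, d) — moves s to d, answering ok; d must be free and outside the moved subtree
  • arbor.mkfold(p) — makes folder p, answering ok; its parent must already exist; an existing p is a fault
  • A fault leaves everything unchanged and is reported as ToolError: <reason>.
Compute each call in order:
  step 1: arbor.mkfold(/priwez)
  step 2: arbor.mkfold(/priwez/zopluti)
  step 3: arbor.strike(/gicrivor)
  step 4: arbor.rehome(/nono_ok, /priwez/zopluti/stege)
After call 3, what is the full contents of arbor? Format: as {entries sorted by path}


==> arbor.mkfold(p='/priwez')
<== ok
==> arbor.mkfold(p='/priwez/zopluti')
<== ok
==> arbor.strike(p='/gicrivor')
<== ok
==> arbor.rehome(s='/nono_ok', d='/priwez/zopluti/stege')
<== ok

Answer: {flito=stere, grim=rube, nono_ok=nosamp, priwez/, priwez/zopluti/}


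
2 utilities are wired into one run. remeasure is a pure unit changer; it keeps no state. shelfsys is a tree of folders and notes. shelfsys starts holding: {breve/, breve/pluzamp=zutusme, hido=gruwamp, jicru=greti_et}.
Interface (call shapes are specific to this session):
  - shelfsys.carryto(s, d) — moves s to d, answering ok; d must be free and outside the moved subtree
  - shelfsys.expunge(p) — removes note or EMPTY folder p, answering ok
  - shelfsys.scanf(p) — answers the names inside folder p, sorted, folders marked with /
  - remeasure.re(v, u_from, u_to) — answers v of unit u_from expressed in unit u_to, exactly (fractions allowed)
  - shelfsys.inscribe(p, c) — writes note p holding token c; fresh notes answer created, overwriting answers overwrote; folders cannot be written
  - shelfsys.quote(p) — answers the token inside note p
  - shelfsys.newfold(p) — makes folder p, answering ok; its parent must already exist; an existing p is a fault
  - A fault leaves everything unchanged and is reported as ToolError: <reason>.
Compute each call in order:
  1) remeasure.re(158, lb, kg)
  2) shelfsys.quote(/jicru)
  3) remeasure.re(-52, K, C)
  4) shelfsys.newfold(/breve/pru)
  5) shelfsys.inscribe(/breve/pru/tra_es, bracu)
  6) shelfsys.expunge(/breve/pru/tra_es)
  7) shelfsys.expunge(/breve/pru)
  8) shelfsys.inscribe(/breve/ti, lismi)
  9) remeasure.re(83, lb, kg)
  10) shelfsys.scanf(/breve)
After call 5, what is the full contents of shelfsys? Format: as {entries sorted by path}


Answer: {breve/, breve/pluzamp=zutusme, breve/pru/, breve/pru/tra_es=bracu, hido=gruwamp, jicru=greti_et}

Derivation:
-- 1. remeasure.re(v='158', u_from='lb', u_to='kg') == 3583379723/50000000
-- 2. shelfsys.quote(p='/jicru') == greti_et
-- 3. remeasure.re(v='-52', u_from='K', u_to='C') == -6503/20
-- 4. shelfsys.newfold(p='/breve/pru') == ok
-- 5. shelfsys.inscribe(p='/breve/pru/tra_es', c='bracu') == created
-- 6. shelfsys.expunge(p='/breve/pru/tra_es') == ok
-- 7. shelfsys.expunge(p='/breve/pru') == ok
-- 8. shelfsys.inscribe(p='/breve/ti', c='lismi') == created
-- 9. remeasure.re(v='83', u_from='lb', u_to='kg') == 3764816671/100000000
-- 10. shelfsys.scanf(p='/breve') == [pluzamp, ti]


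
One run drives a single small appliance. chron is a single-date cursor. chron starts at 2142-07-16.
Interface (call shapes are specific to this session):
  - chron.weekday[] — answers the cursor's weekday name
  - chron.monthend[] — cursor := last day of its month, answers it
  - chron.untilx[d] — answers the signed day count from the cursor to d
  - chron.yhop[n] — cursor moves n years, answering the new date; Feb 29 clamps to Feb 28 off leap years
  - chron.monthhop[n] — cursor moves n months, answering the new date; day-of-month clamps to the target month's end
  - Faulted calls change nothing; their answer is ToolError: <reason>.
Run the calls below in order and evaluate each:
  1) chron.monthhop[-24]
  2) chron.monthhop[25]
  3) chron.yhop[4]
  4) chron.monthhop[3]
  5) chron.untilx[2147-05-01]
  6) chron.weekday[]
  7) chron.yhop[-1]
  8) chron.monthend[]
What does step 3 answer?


CALL chron.monthhop[n: -24]
RET  2140-07-16
CALL chron.monthhop[n: 25]
RET  2142-08-16
CALL chron.yhop[n: 4]
RET  2146-08-16
CALL chron.monthhop[n: 3]
RET  2146-11-16
CALL chron.untilx[d: 2147-05-01]
RET  166
CALL chron.weekday[]
RET  Wednesday
CALL chron.yhop[n: -1]
RET  2145-11-16
CALL chron.monthend[]
RET  2145-11-30

Answer: 2146-08-16


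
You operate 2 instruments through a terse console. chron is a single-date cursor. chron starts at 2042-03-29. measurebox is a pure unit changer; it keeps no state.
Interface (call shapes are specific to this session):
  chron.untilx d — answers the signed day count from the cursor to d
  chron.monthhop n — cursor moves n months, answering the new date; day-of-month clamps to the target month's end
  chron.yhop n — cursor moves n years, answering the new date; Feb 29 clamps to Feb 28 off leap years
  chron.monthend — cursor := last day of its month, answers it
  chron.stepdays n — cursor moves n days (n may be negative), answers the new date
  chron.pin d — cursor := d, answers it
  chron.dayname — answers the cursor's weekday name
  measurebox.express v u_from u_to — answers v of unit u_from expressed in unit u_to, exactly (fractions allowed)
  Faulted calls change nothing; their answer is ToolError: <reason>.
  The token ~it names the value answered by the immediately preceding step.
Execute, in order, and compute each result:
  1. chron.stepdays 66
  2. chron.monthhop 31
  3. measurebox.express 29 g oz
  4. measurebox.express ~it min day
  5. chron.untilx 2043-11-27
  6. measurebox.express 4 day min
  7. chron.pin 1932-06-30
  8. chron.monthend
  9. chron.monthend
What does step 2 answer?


% chron.stepdays(n→66) => 2042-06-03
% chron.monthhop(n→31) => 2045-01-03
% measurebox.express(v→29, u_from→g, u_to→oz) => 46400000/45359237
% measurebox.express(v→~it, u_from→min, u_to→day) => 290000/408233133
% chron.untilx(d→2043-11-27) => -403
% measurebox.express(v→4, u_from→day, u_to→min) => 5760
% chron.pin(d→1932-06-30) => 1932-06-30
% chron.monthend() => 1932-06-30
% chron.monthend() => 1932-06-30

Answer: 2045-01-03


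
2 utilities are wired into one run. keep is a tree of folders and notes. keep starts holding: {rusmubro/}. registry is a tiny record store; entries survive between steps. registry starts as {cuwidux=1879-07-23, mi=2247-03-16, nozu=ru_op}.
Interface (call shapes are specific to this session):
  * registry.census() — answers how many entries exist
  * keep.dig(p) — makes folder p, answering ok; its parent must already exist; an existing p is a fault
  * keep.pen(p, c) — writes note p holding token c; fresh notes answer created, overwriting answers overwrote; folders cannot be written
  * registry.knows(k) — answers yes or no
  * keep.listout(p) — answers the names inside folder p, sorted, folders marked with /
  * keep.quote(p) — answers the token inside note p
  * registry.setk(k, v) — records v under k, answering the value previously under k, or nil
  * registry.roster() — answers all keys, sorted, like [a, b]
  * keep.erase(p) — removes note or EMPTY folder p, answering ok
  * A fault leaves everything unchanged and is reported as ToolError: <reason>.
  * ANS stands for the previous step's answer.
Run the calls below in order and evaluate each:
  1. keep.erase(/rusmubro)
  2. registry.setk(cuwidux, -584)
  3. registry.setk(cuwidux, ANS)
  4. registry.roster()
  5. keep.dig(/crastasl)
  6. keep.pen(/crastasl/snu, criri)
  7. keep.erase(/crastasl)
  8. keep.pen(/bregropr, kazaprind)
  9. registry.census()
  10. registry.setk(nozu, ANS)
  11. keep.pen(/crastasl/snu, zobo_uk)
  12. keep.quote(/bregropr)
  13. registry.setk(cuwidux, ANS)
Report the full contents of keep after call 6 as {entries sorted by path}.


Using erase using /rusmubro, — result: ok.
Next I call setk using cuwidux, -584, which returns 1879-07-23.
Calling setk using cuwidux, ANS, and get -584.
Then roster(), giving [cuwidux, mi, nozu].
Calling dig using /crastasl, yielding ok.
Invoking pen using /crastasl/snu, criri, → created.
Then erase using /crastasl, and see ToolError: not empty.
I call pen using /bregropr, kazaprind, and see created.
Then census, which returns 3.
Invoking setk using nozu, ANS, giving ru_op.
I invoke pen using /crastasl/snu, zobo_uk, and observe overwrote.
I try quote using /bregropr, giving kazaprind.
Then setk using cuwidux, ANS, — result: 1879-07-23.

Answer: {crastasl/, crastasl/snu=criri}


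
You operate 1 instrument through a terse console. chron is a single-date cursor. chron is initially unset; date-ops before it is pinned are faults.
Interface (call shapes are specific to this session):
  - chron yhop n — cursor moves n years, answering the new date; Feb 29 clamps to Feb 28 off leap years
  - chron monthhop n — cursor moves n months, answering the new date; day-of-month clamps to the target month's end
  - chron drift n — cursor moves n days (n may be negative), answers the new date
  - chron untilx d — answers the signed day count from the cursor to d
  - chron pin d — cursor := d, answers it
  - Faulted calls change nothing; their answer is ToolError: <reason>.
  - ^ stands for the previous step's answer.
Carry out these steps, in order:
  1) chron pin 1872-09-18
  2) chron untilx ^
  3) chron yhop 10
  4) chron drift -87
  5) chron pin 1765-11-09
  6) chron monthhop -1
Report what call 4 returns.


! chron pin(1872-09-18) : 1872-09-18
! chron untilx(^) : 0
! chron yhop(10) : 1882-09-18
! chron drift(-87) : 1882-06-23
! chron pin(1765-11-09) : 1765-11-09
! chron monthhop(-1) : 1765-10-09

Answer: 1882-06-23


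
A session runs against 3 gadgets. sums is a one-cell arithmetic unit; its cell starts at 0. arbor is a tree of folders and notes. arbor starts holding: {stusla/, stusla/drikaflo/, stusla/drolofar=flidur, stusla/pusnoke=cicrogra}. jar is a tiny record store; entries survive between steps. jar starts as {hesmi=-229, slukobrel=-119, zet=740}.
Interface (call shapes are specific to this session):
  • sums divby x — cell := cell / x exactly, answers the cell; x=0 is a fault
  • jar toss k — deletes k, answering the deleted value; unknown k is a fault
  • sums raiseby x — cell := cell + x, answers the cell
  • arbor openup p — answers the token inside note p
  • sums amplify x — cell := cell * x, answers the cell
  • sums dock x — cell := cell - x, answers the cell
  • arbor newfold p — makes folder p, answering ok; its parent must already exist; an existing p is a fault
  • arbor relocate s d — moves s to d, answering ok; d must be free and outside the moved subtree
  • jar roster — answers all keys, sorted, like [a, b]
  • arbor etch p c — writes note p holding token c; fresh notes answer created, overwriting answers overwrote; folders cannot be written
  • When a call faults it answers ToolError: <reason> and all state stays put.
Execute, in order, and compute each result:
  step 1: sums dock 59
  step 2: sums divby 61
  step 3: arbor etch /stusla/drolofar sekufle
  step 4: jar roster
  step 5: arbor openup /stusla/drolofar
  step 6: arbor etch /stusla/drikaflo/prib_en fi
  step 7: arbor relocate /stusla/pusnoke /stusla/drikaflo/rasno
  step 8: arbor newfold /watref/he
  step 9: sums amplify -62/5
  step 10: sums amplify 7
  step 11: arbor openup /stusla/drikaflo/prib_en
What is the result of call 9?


Act: sums dock[x='59']
Obs: -59
Act: sums divby[x='61']
Obs: -59/61
Act: arbor etch[p='/stusla/drolofar'; c='sekufle']
Obs: overwrote
Act: jar roster[]
Obs: [hesmi, slukobrel, zet]
Act: arbor openup[p='/stusla/drolofar']
Obs: sekufle
Act: arbor etch[p='/stusla/drikaflo/prib_en'; c='fi']
Obs: created
Act: arbor relocate[s='/stusla/pusnoke'; d='/stusla/drikaflo/rasno']
Obs: ok
Act: arbor newfold[p='/watref/he']
Obs: ToolError: no parent
Act: sums amplify[x='-62/5']
Obs: 3658/305
Act: sums amplify[x='7']
Obs: 25606/305
Act: arbor openup[p='/stusla/drikaflo/prib_en']
Obs: fi

Answer: 3658/305


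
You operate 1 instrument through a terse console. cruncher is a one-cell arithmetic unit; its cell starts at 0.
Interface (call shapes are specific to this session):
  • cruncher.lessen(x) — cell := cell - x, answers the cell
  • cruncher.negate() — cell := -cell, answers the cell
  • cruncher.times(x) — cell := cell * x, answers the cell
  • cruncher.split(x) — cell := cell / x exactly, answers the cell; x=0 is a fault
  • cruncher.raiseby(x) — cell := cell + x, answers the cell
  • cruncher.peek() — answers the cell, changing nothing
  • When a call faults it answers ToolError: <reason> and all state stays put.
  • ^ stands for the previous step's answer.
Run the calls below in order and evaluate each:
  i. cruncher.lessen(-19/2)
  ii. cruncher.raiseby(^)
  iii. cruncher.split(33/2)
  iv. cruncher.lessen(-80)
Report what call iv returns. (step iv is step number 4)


I try cruncher.lessen(-19/2), and get 19/2.
I try cruncher.raiseby(^), — result: 19.
I use cruncher.split(33/2), and get 38/33.
I use cruncher.lessen(-80): 2678/33.

Answer: 2678/33


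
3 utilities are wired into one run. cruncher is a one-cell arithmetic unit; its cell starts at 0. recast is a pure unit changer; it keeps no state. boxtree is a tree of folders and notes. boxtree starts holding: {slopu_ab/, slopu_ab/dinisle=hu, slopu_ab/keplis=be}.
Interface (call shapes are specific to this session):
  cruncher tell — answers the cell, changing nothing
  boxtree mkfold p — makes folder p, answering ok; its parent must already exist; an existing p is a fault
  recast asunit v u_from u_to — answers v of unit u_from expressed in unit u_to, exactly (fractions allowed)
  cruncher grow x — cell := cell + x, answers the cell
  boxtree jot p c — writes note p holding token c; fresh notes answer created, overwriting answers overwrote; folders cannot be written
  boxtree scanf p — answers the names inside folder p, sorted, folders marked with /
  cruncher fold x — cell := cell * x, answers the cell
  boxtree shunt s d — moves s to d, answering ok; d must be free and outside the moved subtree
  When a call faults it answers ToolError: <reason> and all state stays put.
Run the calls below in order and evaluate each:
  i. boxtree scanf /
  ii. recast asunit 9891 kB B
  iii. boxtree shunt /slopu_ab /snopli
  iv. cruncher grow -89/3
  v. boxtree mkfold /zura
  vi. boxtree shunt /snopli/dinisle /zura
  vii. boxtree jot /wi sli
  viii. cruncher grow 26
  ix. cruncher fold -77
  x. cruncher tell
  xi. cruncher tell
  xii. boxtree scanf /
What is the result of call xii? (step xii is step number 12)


>>> boxtree scanf p: /
  [slopu_ab/]
>>> recast asunit v: 9891 u_from: kB u_to: B
  9891000
>>> boxtree shunt s: /slopu_ab d: /snopli
  ok
>>> cruncher grow x: -89/3
  -89/3
>>> boxtree mkfold p: /zura
  ok
>>> boxtree shunt s: /snopli/dinisle d: /zura
  ToolError: exists
>>> boxtree jot p: /wi c: sli
  created
>>> cruncher grow x: 26
  -11/3
>>> cruncher fold x: -77
  847/3
>>> cruncher tell
  847/3
>>> cruncher tell
  847/3
>>> boxtree scanf p: /
  [snopli/, wi, zura/]

Answer: [snopli/, wi, zura/]


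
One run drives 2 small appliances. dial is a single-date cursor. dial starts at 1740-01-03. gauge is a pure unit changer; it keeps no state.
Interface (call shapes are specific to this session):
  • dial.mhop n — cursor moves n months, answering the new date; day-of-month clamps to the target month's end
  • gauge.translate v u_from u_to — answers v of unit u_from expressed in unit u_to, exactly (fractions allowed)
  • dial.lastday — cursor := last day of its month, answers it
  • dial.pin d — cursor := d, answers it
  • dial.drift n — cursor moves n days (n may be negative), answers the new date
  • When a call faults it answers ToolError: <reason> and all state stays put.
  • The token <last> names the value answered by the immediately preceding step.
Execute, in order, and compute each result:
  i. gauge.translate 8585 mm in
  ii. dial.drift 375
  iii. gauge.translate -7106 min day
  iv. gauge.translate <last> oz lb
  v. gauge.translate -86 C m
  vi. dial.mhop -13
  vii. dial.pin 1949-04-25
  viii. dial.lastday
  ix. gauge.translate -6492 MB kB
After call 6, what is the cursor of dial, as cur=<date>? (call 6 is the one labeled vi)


% gauge.translate(v: 8585, u_from: mm, u_to: in) == 42925/127
% dial.drift(n: 375) == 1741-01-12
% gauge.translate(v: -7106, u_from: min, u_to: day) == -3553/720
% gauge.translate(v: <last>, u_from: oz, u_to: lb) == -3553/11520
% gauge.translate(v: -86, u_from: C, u_to: m) == ToolError: incompatible units
% dial.mhop(n: -13) == 1739-12-12
% dial.pin(d: 1949-04-25) == 1949-04-25
% dial.lastday() == 1949-04-30
% gauge.translate(v: -6492, u_from: MB, u_to: kB) == -6492000

Answer: cur=1739-12-12


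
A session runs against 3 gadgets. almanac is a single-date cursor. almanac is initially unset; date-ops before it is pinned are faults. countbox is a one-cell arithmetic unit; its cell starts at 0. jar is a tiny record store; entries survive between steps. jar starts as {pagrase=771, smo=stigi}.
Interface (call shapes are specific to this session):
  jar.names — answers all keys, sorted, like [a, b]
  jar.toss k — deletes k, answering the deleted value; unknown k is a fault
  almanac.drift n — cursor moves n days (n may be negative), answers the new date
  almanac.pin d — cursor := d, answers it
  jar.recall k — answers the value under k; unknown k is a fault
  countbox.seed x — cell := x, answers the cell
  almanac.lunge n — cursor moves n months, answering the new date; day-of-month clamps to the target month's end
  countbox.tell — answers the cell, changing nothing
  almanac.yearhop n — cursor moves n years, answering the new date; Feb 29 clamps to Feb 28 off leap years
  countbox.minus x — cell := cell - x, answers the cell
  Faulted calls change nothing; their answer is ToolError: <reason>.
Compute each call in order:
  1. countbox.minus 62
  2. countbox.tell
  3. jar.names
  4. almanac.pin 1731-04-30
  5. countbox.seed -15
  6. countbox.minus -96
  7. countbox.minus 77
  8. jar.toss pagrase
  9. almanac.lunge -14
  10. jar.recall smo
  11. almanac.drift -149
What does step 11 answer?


Answer: 1729-10-02

Derivation:
→ countbox.minus(x=62)
← -62
→ countbox.tell()
← -62
→ jar.names()
← [pagrase, smo]
→ almanac.pin(d=1731-04-30)
← 1731-04-30
→ countbox.seed(x=-15)
← -15
→ countbox.minus(x=-96)
← 81
→ countbox.minus(x=77)
← 4
→ jar.toss(k=pagrase)
← 771
→ almanac.lunge(n=-14)
← 1730-02-28
→ jar.recall(k=smo)
← stigi
→ almanac.drift(n=-149)
← 1729-10-02


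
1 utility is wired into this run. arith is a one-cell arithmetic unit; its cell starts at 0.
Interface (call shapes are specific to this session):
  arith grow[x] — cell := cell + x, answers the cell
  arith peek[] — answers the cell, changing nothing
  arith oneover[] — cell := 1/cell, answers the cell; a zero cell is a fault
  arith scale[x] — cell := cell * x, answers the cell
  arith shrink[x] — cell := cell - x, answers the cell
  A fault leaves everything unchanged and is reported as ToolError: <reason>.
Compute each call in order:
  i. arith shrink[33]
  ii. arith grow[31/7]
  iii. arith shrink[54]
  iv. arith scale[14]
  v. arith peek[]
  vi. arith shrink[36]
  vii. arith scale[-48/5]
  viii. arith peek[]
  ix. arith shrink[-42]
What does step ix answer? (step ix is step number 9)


==> arith shrink(x: 33)
<== -33
==> arith grow(x: 31/7)
<== -200/7
==> arith shrink(x: 54)
<== -578/7
==> arith scale(x: 14)
<== -1156
==> arith peek()
<== -1156
==> arith shrink(x: 36)
<== -1192
==> arith scale(x: -48/5)
<== 57216/5
==> arith peek()
<== 57216/5
==> arith shrink(x: -42)
<== 57426/5

Answer: 57426/5


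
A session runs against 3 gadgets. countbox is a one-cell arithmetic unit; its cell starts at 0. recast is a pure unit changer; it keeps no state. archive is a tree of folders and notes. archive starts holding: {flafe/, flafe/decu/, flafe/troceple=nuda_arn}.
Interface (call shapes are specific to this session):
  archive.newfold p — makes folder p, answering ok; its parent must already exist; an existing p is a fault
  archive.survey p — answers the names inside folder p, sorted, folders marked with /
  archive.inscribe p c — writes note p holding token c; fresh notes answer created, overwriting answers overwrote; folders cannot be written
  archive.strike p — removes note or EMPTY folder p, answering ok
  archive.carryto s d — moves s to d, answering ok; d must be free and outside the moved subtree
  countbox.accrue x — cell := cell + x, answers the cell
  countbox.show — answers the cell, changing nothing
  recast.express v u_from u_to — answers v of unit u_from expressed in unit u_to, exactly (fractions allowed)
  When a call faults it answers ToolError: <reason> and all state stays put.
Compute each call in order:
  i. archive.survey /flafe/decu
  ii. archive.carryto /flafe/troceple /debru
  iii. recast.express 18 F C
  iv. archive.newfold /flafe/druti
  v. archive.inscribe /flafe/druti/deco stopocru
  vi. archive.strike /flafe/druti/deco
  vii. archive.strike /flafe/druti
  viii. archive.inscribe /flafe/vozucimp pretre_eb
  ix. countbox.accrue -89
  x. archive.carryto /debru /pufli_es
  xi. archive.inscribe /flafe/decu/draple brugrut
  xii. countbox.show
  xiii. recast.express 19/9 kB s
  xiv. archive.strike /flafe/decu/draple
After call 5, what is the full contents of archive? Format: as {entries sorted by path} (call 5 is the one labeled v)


Answer: {debru=nuda_arn, flafe/, flafe/decu/, flafe/druti/, flafe/druti/deco=stopocru}

Derivation:
~$ archive.survey p: /flafe/decu
:: []
~$ archive.carryto s: /flafe/troceple d: /debru
:: ok
~$ recast.express v: 18 u_from: F u_to: C
:: -70/9
~$ archive.newfold p: /flafe/druti
:: ok
~$ archive.inscribe p: /flafe/druti/deco c: stopocru
:: created
~$ archive.strike p: /flafe/druti/deco
:: ok
~$ archive.strike p: /flafe/druti
:: ok
~$ archive.inscribe p: /flafe/vozucimp c: pretre_eb
:: created
~$ countbox.accrue x: -89
:: -89
~$ archive.carryto s: /debru d: /pufli_es
:: ok
~$ archive.inscribe p: /flafe/decu/draple c: brugrut
:: created
~$ countbox.show
:: -89
~$ recast.express v: 19/9 u_from: kB u_to: s
:: ToolError: incompatible units
~$ archive.strike p: /flafe/decu/draple
:: ok


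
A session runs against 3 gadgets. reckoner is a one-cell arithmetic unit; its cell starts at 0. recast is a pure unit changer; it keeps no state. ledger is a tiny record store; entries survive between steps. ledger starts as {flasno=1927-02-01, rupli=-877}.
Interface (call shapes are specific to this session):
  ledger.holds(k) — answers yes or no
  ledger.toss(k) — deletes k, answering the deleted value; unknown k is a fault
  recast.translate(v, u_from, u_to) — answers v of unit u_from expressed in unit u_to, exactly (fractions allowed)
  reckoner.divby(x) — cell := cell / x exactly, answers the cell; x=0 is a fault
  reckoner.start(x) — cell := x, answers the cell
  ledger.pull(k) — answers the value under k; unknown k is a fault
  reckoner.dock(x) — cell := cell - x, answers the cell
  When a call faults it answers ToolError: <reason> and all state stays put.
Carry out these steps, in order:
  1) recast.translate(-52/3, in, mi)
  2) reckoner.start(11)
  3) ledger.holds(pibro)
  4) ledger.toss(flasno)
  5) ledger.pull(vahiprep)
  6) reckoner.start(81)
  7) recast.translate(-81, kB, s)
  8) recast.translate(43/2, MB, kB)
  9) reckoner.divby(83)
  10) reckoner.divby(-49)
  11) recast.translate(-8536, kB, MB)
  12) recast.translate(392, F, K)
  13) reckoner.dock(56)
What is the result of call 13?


# translate(v='-52/3', u_from='in', u_to='mi') : -13/47520
# start(x='11') : 11
# holds(k='pibro') : no
# toss(k='flasno') : 1927-02-01
# pull(k='vahiprep') : ToolError: no such key vahiprep
# start(x='81') : 81
# translate(v='-81', u_from='kB', u_to='s') : ToolError: incompatible units
# translate(v='43/2', u_from='MB', u_to='kB') : 21500
# divby(x='83') : 81/83
# divby(x='-49') : -81/4067
# translate(v='-8536', u_from='kB', u_to='MB') : -1067/125
# translate(v='392', u_from='F', u_to='K') : 9463/20
# dock(x='56') : -227833/4067

Answer: -227833/4067


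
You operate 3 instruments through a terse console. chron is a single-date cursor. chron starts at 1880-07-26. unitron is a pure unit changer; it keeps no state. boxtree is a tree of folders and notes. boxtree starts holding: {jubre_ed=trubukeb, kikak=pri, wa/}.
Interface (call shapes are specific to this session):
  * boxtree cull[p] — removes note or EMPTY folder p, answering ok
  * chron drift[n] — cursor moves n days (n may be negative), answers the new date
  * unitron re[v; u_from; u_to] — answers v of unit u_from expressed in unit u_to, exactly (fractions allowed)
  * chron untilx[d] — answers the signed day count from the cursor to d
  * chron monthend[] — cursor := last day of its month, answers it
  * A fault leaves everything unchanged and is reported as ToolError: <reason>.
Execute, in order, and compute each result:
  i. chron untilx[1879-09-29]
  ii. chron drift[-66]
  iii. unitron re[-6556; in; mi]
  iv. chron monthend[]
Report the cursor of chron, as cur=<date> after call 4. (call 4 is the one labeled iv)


Answer: cur=1880-05-31

Derivation:
→ chron untilx(1879-09-29)
← -301
→ chron drift(-66)
← 1880-05-21
→ unitron re(-6556, in, mi)
← -149/1440
→ chron monthend()
← 1880-05-31


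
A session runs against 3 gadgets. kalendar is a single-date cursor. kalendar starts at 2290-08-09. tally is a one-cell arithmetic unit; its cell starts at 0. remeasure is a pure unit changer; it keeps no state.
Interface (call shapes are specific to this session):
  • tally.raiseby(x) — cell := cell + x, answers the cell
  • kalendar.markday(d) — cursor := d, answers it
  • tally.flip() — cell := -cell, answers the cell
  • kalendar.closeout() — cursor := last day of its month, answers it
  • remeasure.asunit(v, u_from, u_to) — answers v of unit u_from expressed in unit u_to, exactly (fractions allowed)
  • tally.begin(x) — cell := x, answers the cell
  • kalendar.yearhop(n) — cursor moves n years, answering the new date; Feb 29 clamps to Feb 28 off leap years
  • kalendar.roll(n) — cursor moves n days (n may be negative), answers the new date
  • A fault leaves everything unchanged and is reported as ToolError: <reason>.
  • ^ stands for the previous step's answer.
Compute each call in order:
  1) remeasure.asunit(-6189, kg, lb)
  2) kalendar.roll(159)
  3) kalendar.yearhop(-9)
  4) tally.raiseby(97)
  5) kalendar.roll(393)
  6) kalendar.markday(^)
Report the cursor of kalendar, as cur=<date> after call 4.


→ asunit(-6189, kg, lb)
← -618900000000/45359237
→ roll(159)
← 2291-01-15
→ yearhop(-9)
← 2282-01-15
→ raiseby(97)
← 97
→ roll(393)
← 2283-02-12
→ markday(^)
← 2283-02-12

Answer: cur=2282-01-15


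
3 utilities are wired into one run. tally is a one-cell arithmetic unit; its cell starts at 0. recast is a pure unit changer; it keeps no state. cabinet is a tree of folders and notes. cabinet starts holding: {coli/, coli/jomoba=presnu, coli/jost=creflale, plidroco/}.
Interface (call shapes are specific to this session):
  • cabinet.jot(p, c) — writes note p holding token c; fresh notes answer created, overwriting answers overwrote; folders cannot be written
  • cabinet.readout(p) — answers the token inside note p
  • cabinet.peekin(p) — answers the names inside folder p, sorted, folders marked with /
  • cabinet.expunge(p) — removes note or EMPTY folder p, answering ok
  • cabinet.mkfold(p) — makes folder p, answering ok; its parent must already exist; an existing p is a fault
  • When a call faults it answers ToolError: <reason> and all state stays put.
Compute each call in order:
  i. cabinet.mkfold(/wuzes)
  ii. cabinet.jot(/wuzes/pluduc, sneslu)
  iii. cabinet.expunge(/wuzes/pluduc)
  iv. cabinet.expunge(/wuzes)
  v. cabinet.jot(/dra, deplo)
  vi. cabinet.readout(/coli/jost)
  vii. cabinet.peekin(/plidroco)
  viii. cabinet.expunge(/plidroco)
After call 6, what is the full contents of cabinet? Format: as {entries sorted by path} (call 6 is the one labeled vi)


% 1. mkfold(p=/wuzes) : ok
% 2. jot(p=/wuzes/pluduc, c=sneslu) : created
% 3. expunge(p=/wuzes/pluduc) : ok
% 4. expunge(p=/wuzes) : ok
% 5. jot(p=/dra, c=deplo) : created
% 6. readout(p=/coli/jost) : creflale
% 7. peekin(p=/plidroco) : []
% 8. expunge(p=/plidroco) : ok

Answer: {coli/, coli/jomoba=presnu, coli/jost=creflale, dra=deplo, plidroco/}


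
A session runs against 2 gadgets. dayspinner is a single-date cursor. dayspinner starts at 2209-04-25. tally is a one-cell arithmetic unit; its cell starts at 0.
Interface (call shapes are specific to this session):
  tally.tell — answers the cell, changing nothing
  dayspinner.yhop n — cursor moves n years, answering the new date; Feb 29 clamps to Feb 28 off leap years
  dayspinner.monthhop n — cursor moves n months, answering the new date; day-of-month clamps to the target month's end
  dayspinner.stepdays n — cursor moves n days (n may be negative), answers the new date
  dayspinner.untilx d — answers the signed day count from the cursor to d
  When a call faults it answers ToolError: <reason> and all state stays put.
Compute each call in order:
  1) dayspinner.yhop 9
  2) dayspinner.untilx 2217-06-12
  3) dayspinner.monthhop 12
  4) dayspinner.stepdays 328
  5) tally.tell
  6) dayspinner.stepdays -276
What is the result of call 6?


Answer: 2219-06-16

Derivation:
==> dayspinner.yhop(n=9)
<== 2218-04-25
==> dayspinner.untilx(d=2217-06-12)
<== -317
==> dayspinner.monthhop(n=12)
<== 2219-04-25
==> dayspinner.stepdays(n=328)
<== 2220-03-18
==> tally.tell()
<== 0
==> dayspinner.stepdays(n=-276)
<== 2219-06-16


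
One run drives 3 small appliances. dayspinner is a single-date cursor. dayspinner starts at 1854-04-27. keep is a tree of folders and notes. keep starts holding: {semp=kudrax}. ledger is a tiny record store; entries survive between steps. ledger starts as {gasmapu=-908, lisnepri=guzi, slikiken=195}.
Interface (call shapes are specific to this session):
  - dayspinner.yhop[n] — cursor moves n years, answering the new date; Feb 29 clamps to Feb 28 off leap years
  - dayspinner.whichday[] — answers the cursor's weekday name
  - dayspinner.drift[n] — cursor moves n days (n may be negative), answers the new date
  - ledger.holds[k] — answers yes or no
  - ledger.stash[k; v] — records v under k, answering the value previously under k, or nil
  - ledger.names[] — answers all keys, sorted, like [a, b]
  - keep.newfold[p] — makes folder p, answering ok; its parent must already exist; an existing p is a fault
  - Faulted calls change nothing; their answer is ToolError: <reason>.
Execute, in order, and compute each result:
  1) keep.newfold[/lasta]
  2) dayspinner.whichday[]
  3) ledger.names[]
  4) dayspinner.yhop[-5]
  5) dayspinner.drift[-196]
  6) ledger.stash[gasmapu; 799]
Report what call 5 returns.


>> newfold(p→/lasta)
<< ok
>> whichday()
<< Thursday
>> names()
<< [gasmapu, lisnepri, slikiken]
>> yhop(n→-5)
<< 1849-04-27
>> drift(n→-196)
<< 1848-10-13
>> stash(k→gasmapu, v→799)
<< -908

Answer: 1848-10-13


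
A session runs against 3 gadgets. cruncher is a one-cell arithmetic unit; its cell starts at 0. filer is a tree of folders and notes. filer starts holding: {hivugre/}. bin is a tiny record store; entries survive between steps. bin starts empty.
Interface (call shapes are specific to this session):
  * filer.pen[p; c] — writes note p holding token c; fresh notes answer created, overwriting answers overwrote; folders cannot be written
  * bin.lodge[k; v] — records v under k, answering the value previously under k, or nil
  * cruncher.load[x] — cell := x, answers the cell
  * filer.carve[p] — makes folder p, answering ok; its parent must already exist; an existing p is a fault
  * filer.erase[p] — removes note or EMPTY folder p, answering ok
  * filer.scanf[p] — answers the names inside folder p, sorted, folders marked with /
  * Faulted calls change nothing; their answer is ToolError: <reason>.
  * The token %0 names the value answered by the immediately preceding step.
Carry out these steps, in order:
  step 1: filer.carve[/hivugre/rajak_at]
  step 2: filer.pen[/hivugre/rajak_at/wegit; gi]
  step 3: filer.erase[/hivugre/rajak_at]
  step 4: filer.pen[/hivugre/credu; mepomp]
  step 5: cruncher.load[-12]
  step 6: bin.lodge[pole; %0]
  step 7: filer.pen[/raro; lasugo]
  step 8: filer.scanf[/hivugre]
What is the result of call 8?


$ carve p='/hivugre/rajak_at'
= ok
$ pen p='/hivugre/rajak_at/wegit' c='gi'
= created
$ erase p='/hivugre/rajak_at'
= ToolError: not empty
$ pen p='/hivugre/credu' c='mepomp'
= created
$ load x='-12'
= -12
$ lodge k='pole' v='%0'
= nil
$ pen p='/raro' c='lasugo'
= created
$ scanf p='/hivugre'
= [credu, rajak_at/]

Answer: [credu, rajak_at/]


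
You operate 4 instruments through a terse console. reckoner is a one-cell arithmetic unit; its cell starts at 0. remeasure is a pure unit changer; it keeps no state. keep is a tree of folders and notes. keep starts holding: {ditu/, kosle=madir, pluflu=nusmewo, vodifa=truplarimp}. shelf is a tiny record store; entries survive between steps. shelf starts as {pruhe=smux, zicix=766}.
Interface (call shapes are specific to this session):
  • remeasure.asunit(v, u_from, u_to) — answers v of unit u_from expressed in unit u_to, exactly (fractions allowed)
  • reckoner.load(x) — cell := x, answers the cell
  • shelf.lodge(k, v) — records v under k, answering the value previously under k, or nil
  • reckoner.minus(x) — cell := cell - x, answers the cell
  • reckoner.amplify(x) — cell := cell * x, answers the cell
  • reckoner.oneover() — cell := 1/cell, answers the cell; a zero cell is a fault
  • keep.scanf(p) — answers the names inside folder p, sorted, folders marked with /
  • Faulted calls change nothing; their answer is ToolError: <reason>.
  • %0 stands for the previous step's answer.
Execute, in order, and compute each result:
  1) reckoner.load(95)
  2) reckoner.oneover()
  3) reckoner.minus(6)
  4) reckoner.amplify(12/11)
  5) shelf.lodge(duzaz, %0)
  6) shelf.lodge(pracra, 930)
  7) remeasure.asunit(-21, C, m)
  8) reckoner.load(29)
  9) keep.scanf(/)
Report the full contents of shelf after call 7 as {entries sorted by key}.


-- 1. reckoner.load(x=95) => 95
-- 2. reckoner.oneover() => 1/95
-- 3. reckoner.minus(x=6) => -569/95
-- 4. reckoner.amplify(x=12/11) => -6828/1045
-- 5. shelf.lodge(k=duzaz, v=%0) => nil
-- 6. shelf.lodge(k=pracra, v=930) => nil
-- 7. remeasure.asunit(v=-21, u_from=C, u_to=m) => ToolError: incompatible units
-- 8. reckoner.load(x=29) => 29
-- 9. keep.scanf(p=/) => [ditu/, kosle, pluflu, vodifa]

Answer: {duzaz=-6828/1045, pracra=930, pruhe=smux, zicix=766}
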